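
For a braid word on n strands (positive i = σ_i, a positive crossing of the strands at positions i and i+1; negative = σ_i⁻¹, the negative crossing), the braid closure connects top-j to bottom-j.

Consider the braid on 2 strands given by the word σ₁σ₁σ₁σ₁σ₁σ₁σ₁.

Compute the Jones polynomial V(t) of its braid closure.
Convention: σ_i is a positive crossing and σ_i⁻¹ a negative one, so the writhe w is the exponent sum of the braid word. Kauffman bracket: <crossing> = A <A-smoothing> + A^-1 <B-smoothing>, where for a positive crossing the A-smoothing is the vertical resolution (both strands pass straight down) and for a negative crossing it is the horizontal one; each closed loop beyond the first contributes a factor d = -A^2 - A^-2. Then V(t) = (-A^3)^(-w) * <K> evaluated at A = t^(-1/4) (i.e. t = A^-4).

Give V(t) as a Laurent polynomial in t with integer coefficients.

-t^10 + t^9 - t^8 + t^7 - t^6 + t^5 + t^3

Derivation:
Braid: s1 s1 s1 s1 s1 s1 s1 on 2 strands, 7 crossings.
Writhe w = (#positive) - (#negative) = 7 - 0 = 7.
State-sum expansion of <K>. There are 2^7 = 128 states.
Each crossing splits two ways (0=vertical, 1=horizontal). The state's weight is A^(#A-smoothings - #B-smoothings) * d^(loops - 1).
Tabulate the states by total A-exponent and number of loops L (A-exp: L × count):
  A^7: L=2 ×1
  A^5: L=1 ×7
  A^3: L=2 ×21
  A^1: L=3 ×35
  A^-1: L=4 ×35
  A^-3: L=5 ×21
  A^-5: L=6 ×7
  A^-7: L=7 ×1
Each group contributes A^e * Σ count * d^(L-1):
Powers of d = -A^2 - A^-2: d^2 = A^4 + 2 + A^-4; d^3 = -A^6 - 3*A^2 - 3*A^-2 - A^-6; d^4 = A^8 + 4*A^4 + 6 + 4*A^-4 + A^-8; d^5 = -A^10 - 5*A^6 - 10*A^2 - 10*A^-2 - 5*A^-6 - A^-10; d^6 = A^12 + 6*A^8 + 15*A^4 + 20 + 15*A^-4 + 6*A^-8 + A^-12.
  A^7 * (d) = -A^9 - A^5
  A^5 * (7) = 7*A^5
  A^3 * (21*d) = -21*A^5 - 21*A
  A^1 * (35*d^2) = 35*A^5 + 70*A + 35*A^-3
  A^-1 * (35*d^3) = -35*A^5 - 105*A - 105*A^-3 - 35*A^-7
  A^-3 * (21*d^4) = 21*A^5 + 84*A + 126*A^-3 + 84*A^-7 + 21*A^-11
  A^-5 * (7*d^5) = -7*A^5 - 35*A - 70*A^-3 - 70*A^-7 - 35*A^-11 - 7*A^-15
  A^-7 * (d^6) = A^5 + 6*A + 15*A^-3 + 20*A^-7 + 15*A^-11 + 6*A^-15 + A^-19
Summing the groups: <K> = -A^9 - A + A^-3 - A^-7 + A^-11 - A^-15 + A^-19
Normalise by the writhe: (-A^3)^(-w) = (-A^3)^(-7) = -A^-21, so f(A) = -A^-21 * <K> = A^-12 + A^-20 - A^-24 + A^-28 - A^-32 + A^-36 - A^-40.
Substitute A = t^(-1/4), i.e. A^e → t^(-e/4): V(t) = -t^10 + t^9 - t^8 + t^7 - t^6 + t^5 + t^3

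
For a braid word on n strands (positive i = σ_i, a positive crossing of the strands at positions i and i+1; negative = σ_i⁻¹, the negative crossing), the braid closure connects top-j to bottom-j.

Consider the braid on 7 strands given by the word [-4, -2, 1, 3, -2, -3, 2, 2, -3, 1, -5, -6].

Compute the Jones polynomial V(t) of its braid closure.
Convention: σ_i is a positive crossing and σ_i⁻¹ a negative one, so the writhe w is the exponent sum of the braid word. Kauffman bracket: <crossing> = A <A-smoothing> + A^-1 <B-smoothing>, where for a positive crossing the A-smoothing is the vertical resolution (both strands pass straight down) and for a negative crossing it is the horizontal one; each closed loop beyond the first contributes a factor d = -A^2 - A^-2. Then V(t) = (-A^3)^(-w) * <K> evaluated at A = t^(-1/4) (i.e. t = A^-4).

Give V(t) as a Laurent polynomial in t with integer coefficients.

The presented braid s4^-1 s2^-1 s1 s3 s2^-1 s3^-1 s2 s2 s3^-1 s1 s5^-1 s6^-1 on 7 strands reduces by inverse Markov moves (closure unchanged at each step):
  Destabilize: the word has the form β·s6^-1 where s6^-1 occurs only as the final letter (β ∈ B_6); drop it and the last strand → 6 strands.
  Destabilize: the word has the form β·s5^-1 where s5^-1 occurs only as the final letter (β ∈ B_5); drop it and the last strand → 5 strands.
Reduced to β = s4^-1 s2^-1 s1 s3 s2^-1 s3^-1 s2 s2 s3^-1 s1 on 5 strands, 10 crossings.
Compute on β:
Braid: s4^-1 s2^-1 s1 s3 s2^-1 s3^-1 s2 s2 s3^-1 s1 on 5 strands, 10 crossings.
Writhe w = (#positive) - (#negative) = 5 - 5 = 0.
Enumerate smoothing states for the bracket polynomial. There are 2^10 = 1024 states.
Smooth each crossing (0=||, 1=⌣⌢); contribution A^(Σ sign_k(1-2s_k)) * d^(L-1).
Tabulate the states by total A-exponent and number of loops L (A-exp: L × count):
  A^10: L=4 ×1
  A^8: L=3 ×9, L=5 ×1
  A^6: L=2 ×27, L=4 ×18
  A^4: L=1 ×28, L=3 ×78, L=5 ×14
  A^2: L=2 ×116, L=4 ×88, L=6 ×6
  A^0: L=1 ×27, L=3 ×178, L=5 ×46, L=7 ×1
  A^-2: L=2 ×78, L=4 ×123, L=6 ×9
  A^-4: L=1 ×6, L=3 ×78, L=5 ×36
  A^-6: L=2 ×11, L=4 ×31, L=6 ×3
  A^-8: L=3 ×6, L=5 ×4
  A^-10: L=4 ×1
Each group contributes A^e * Σ count * d^(L-1):
Powers of d = -A^2 - A^-2: d^2 = A^4 + 2 + A^-4; d^3 = -A^6 - 3*A^2 - 3*A^-2 - A^-6; d^4 = A^8 + 4*A^4 + 6 + 4*A^-4 + A^-8; d^5 = -A^10 - 5*A^6 - 10*A^2 - 10*A^-2 - 5*A^-6 - A^-10; d^6 = A^12 + 6*A^8 + 15*A^4 + 20 + 15*A^-4 + 6*A^-8 + A^-12.
  A^10 * (d^3) = -A^16 - 3*A^12 - 3*A^8 - A^4
  A^8 * (9*d^2 + d^4) = A^16 + 13*A^12 + 24*A^8 + 13*A^4 + 1
  A^6 * (27*d + 18*d^3) = -18*A^12 - 81*A^8 - 81*A^4 - 18
  A^4 * (28 + 78*d^2 + 14*d^4) = 14*A^12 + 134*A^8 + 268*A^4 + 134 + 14*A^-4
  A^2 * (116*d + 88*d^3 + 6*d^5) = -6*A^12 - 118*A^8 - 440*A^4 - 440 - 118*A^-4 - 6*A^-8
  A^0 * (27 + 178*d^2 + 46*d^4 + d^6) = A^12 + 52*A^8 + 377*A^4 + 679 + 377*A^-4 + 52*A^-8 + A^-12
  A^-2 * (78*d + 123*d^3 + 9*d^5) = -9*A^8 - 168*A^4 - 537 - 537*A^-4 - 168*A^-8 - 9*A^-12
  A^-4 * (6 + 78*d^2 + 36*d^4) = 36*A^4 + 222 + 378*A^-4 + 222*A^-8 + 36*A^-12
  A^-6 * (11*d + 31*d^3 + 3*d^5) = -3*A^4 - 46 - 134*A^-4 - 134*A^-8 - 46*A^-12 - 3*A^-16
  A^-8 * (6*d^2 + 4*d^4) = 4 + 22*A^-4 + 36*A^-8 + 22*A^-12 + 4*A^-16
  A^-10 * (d^3) = -A^-4 - 3*A^-8 - 3*A^-12 - A^-16
Summing the groups: <K> = A^12 - A^8 + A^4 - 1 + A^-4 - A^-8 + A^-12
Normalise by the writhe: (-A^3)^(-w) = (-A^3)^(0) = 1, so f(A) = 1 * <K> = A^12 - A^8 + A^4 - 1 + A^-4 - A^-8 + A^-12.
Substitute A = t^(-1/4), i.e. A^e → t^(-e/4): V(t) = t^3 - t^2 + t - 1 + t^-1 - t^-2 + t^-3

Answer: t^3 - t^2 + t - 1 + t^-1 - t^-2 + t^-3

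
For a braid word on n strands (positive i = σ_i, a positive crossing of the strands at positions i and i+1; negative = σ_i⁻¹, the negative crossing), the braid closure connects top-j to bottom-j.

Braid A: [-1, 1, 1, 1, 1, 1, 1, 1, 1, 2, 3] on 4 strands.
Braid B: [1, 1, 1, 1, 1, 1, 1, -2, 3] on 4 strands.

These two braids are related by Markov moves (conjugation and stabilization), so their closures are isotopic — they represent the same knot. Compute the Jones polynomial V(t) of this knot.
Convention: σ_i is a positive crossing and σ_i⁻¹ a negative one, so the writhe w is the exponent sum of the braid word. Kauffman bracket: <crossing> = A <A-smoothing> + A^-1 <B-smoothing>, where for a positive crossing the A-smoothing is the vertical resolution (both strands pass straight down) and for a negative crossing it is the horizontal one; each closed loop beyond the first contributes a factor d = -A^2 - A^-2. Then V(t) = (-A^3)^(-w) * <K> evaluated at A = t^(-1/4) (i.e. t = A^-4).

-t^10 + t^9 - t^8 + t^7 - t^6 + t^5 + t^3

Derivation:
Markov-equivalent braids have isotopic closures, hence identical knot invariants. Strip the Markov moves from each word to reach a common short braid β, then compute V(t) once on β.
Braid A: s1^-1 s1 s1 s1 s1 s1 s1 s1 s1 s2 s3 on 4 strands reduces by inverse Markov moves (closure unchanged at each step):
  Destabilize: the word has the form β·s3 where s3 occurs only as the final letter (β ∈ B_3); drop it and the last strand → 3 strands.
  Destabilize: the word has the form β·s2 where s2 occurs only as the final letter (β ∈ B_2); drop it and the last strand → 2 strands.
  Deconjugate: the word is γ·β·γ⁻¹ with γ = s1^-1 (prefix) and γ⁻¹ = s1 (suffix); strip both.
Reduced to β = s1 s1 s1 s1 s1 s1 s1 on 2 strands, 7 crossings.
Braid B: s1 s1 s1 s1 s1 s1 s1 s2^-1 s3 on 4 strands reduces by inverse Markov moves (closure unchanged at each step):
  Destabilize: the word has the form β·s3 where s3 occurs only as the final letter (β ∈ B_3); drop it and the last strand → 3 strands.
  Destabilize: the word has the form β·s2^-1 where s2^-1 occurs only as the final letter (β ∈ B_2); drop it and the last strand → 2 strands.
Reduced to β = s1 s1 s1 s1 s1 s1 s1 on 2 strands, 7 crossings.
Both give the same β = s1 s1 s1 s1 s1 s1 s1 on 2 strands, so one state sum suffices:
Braid: s1 s1 s1 s1 s1 s1 s1 on 2 strands, 7 crossings.
Writhe w = (#positive) - (#negative) = 7 - 0 = 7.
State-sum expansion of <K>. There are 2^7 = 128 states.
Each crossing splits two ways (0=vertical, 1=horizontal). The state's weight is A^(#A-smoothings - #B-smoothings) * d^(loops - 1).
Tabulate the states by total A-exponent and number of loops L (A-exp: L × count):
  A^7: L=2 ×1
  A^5: L=1 ×7
  A^3: L=2 ×21
  A^1: L=3 ×35
  A^-1: L=4 ×35
  A^-3: L=5 ×21
  A^-5: L=6 ×7
  A^-7: L=7 ×1
Each group contributes A^e * Σ count * d^(L-1):
Powers of d = -A^2 - A^-2: d^2 = A^4 + 2 + A^-4; d^3 = -A^6 - 3*A^2 - 3*A^-2 - A^-6; d^4 = A^8 + 4*A^4 + 6 + 4*A^-4 + A^-8; d^5 = -A^10 - 5*A^6 - 10*A^2 - 10*A^-2 - 5*A^-6 - A^-10; d^6 = A^12 + 6*A^8 + 15*A^4 + 20 + 15*A^-4 + 6*A^-8 + A^-12.
  A^7 * (d) = -A^9 - A^5
  A^5 * (7) = 7*A^5
  A^3 * (21*d) = -21*A^5 - 21*A
  A^1 * (35*d^2) = 35*A^5 + 70*A + 35*A^-3
  A^-1 * (35*d^3) = -35*A^5 - 105*A - 105*A^-3 - 35*A^-7
  A^-3 * (21*d^4) = 21*A^5 + 84*A + 126*A^-3 + 84*A^-7 + 21*A^-11
  A^-5 * (7*d^5) = -7*A^5 - 35*A - 70*A^-3 - 70*A^-7 - 35*A^-11 - 7*A^-15
  A^-7 * (d^6) = A^5 + 6*A + 15*A^-3 + 20*A^-7 + 15*A^-11 + 6*A^-15 + A^-19
Summing the groups: <K> = -A^9 - A + A^-3 - A^-7 + A^-11 - A^-15 + A^-19
Normalise by the writhe: (-A^3)^(-w) = (-A^3)^(-7) = -A^-21, so f(A) = -A^-21 * <K> = A^-12 + A^-20 - A^-24 + A^-28 - A^-32 + A^-36 - A^-40.
Substitute A = t^(-1/4), i.e. A^e → t^(-e/4): V(t) = -t^10 + t^9 - t^8 + t^7 - t^6 + t^5 + t^3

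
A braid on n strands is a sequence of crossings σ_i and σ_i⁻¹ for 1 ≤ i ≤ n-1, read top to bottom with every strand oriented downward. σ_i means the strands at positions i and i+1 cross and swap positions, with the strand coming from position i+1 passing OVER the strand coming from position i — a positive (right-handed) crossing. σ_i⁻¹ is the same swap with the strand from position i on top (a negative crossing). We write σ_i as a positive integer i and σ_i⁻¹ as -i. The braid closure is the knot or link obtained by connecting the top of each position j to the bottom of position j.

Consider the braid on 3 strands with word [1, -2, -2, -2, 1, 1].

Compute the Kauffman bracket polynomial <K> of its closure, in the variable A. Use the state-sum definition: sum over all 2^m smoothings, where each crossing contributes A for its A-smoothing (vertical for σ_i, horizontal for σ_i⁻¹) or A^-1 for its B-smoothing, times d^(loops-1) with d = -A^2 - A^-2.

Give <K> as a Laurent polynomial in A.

Braid: s1 s2^-1 s2^-1 s2^-1 s1 s1 on 3 strands, 6 crossings.
Writhe w = (#positive) - (#negative) = 3 - 3 = 0.
Computing the Kauffman bracket via state sum. There are 2^6 = 64 states.
Smooth each crossing (0=||, 1=⌣⌢); contribution A^(Σ sign_k(1-2s_k)) * d^(L-1).
Tabulate the states by total A-exponent and number of loops L (A-exp: L × count):
  A^6: L=4 ×1
  A^4: L=3 ×6
  A^2: L=2 ×12, L=4 ×3
  A^0: L=1 ×9, L=3 ×10, L=5 ×1
  A^-2: L=2 ×12, L=4 ×3
  A^-4: L=3 ×6
  A^-6: L=4 ×1
Each group contributes A^e * Σ count * d^(L-1):
Powers of d = -A^2 - A^-2: d^2 = A^4 + 2 + A^-4; d^3 = -A^6 - 3*A^2 - 3*A^-2 - A^-6; d^4 = A^8 + 4*A^4 + 6 + 4*A^-4 + A^-8.
  A^6 * (d^3) = -A^12 - 3*A^8 - 3*A^4 - 1
  A^4 * (6*d^2) = 6*A^8 + 12*A^4 + 6
  A^2 * (12*d + 3*d^3) = -3*A^8 - 21*A^4 - 21 - 3*A^-4
  A^0 * (9 + 10*d^2 + d^4) = A^8 + 14*A^4 + 35 + 14*A^-4 + A^-8
  A^-2 * (12*d + 3*d^3) = -3*A^4 - 21 - 21*A^-4 - 3*A^-8
  A^-4 * (6*d^2) = 6 + 12*A^-4 + 6*A^-8
  A^-6 * (d^3) = -1 - 3*A^-4 - 3*A^-8 - A^-12
Summing the groups: <K> = -A^12 + A^8 - A^4 + 3 - A^-4 + A^-8 - A^-12

Answer: -A^12 + A^8 - A^4 + 3 - A^-4 + A^-8 - A^-12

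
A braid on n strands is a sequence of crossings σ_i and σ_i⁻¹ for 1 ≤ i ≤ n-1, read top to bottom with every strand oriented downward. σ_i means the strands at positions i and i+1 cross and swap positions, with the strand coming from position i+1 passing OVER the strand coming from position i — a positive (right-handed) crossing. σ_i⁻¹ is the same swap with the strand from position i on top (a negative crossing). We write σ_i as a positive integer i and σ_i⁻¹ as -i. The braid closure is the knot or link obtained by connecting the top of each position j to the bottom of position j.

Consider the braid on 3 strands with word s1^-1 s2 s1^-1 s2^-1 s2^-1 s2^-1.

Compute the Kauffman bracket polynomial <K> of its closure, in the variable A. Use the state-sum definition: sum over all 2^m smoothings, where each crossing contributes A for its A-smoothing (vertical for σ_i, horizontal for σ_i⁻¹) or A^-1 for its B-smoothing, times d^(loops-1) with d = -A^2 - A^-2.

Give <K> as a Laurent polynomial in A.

-A^12 + A^8 - A^4 + 2 - A^-4 + A^-8

Derivation:
Braid: s1^-1 s2 s1^-1 s2^-1 s2^-1 s2^-1 on 3 strands, 6 crossings.
Writhe w = (#positive) - (#negative) = 1 - 5 = -4.
Enumerate smoothing states for the bracket polynomial. There are 2^6 = 64 states.
Smooth each crossing (0=||, 1=⌣⌢); contribution A^(Σ sign_k(1-2s_k)) * d^(L-1).
Tabulate the states by total A-exponent and number of loops L (A-exp: L × count):
  A^6: L=4 ×1
  A^4: L=3 ×6
  A^2: L=2 ×12, L=4 ×3
  A^0: L=1 ×9, L=3 ×10, L=5 ×1
  A^-2: L=2 ×12, L=4 ×3
  A^-4: L=1 ×2, L=3 ×4
  A^-6: L=2 ×1
Each group contributes A^e * Σ count * d^(L-1):
Powers of d = -A^2 - A^-2: d^2 = A^4 + 2 + A^-4; d^3 = -A^6 - 3*A^2 - 3*A^-2 - A^-6; d^4 = A^8 + 4*A^4 + 6 + 4*A^-4 + A^-8.
  A^6 * (d^3) = -A^12 - 3*A^8 - 3*A^4 - 1
  A^4 * (6*d^2) = 6*A^8 + 12*A^4 + 6
  A^2 * (12*d + 3*d^3) = -3*A^8 - 21*A^4 - 21 - 3*A^-4
  A^0 * (9 + 10*d^2 + d^4) = A^8 + 14*A^4 + 35 + 14*A^-4 + A^-8
  A^-2 * (12*d + 3*d^3) = -3*A^4 - 21 - 21*A^-4 - 3*A^-8
  A^-4 * (2 + 4*d^2) = 4 + 10*A^-4 + 4*A^-8
  A^-6 * (d) = -A^-4 - A^-8
Summing the groups: <K> = -A^12 + A^8 - A^4 + 2 - A^-4 + A^-8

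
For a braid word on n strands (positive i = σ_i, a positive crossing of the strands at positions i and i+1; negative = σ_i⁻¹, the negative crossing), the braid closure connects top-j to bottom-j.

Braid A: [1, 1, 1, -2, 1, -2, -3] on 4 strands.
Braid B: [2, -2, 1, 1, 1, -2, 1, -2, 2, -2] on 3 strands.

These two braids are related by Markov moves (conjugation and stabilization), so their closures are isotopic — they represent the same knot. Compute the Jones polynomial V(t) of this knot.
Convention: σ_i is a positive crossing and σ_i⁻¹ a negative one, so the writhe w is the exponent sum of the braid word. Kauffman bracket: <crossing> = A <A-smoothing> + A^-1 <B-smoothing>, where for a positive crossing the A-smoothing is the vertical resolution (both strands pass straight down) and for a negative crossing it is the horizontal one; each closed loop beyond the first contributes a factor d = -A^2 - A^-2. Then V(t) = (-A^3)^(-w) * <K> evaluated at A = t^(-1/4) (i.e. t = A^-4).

Markov-equivalent braids have isotopic closures, hence identical knot invariants. Strip the Markov moves from each word to reach a common short braid β, then compute V(t) once on β.
Braid A: s1 s1 s1 s2^-1 s1 s2^-1 s3^-1 on 4 strands reduces by inverse Markov moves (closure unchanged at each step):
  Destabilize: the word has the form β·s3^-1 where s3^-1 occurs only as the final letter (β ∈ B_3); drop it and the last strand → 3 strands.
Reduced to β = s1 s1 s1 s2^-1 s1 s2^-1 on 3 strands, 6 crossings.
Braid B: s2 s2^-1 s1 s1 s1 s2^-1 s1 s2^-1 s2 s2^-1 on 3 strands reduces by inverse Markov moves (closure unchanged at each step):
  Deconjugate: the word is γ·β·γ⁻¹ with γ = s2 s2^-1 (prefix) and γ⁻¹ = s2 s2^-1 (suffix); strip both.
Reduced to β = s1 s1 s1 s2^-1 s1 s2^-1 on 3 strands, 6 crossings.
Both give the same β = s1 s1 s1 s2^-1 s1 s2^-1 on 3 strands, so one state sum suffices:
Braid: s1 s1 s1 s2^-1 s1 s2^-1 on 3 strands, 6 crossings.
Writhe w = (#positive) - (#negative) = 4 - 2 = 2.
Enumerate smoothing states for the bracket polynomial. There are 2^6 = 64 states.
Smooth each crossing (0=||, 1=⌣⌢); contribution A^(Σ sign_k(1-2s_k)) * d^(L-1).
Tabulate the states by total A-exponent and number of loops L (A-exp: L × count):
  A^6: L=3 ×1
  A^4: L=2 ×6
  A^2: L=1 ×11, L=3 ×4
  A^0: L=2 ×19, L=4 ×1
  A^-2: L=3 ×15
  A^-4: L=4 ×6
  A^-6: L=5 ×1
Each group contributes A^e * Σ count * d^(L-1):
Powers of d = -A^2 - A^-2: d^2 = A^4 + 2 + A^-4; d^3 = -A^6 - 3*A^2 - 3*A^-2 - A^-6; d^4 = A^8 + 4*A^4 + 6 + 4*A^-4 + A^-8.
  A^6 * (d^2) = A^10 + 2*A^6 + A^2
  A^4 * (6*d) = -6*A^6 - 6*A^2
  A^2 * (11 + 4*d^2) = 4*A^6 + 19*A^2 + 4*A^-2
  A^0 * (19*d + d^3) = -A^6 - 22*A^2 - 22*A^-2 - A^-6
  A^-2 * (15*d^2) = 15*A^2 + 30*A^-2 + 15*A^-6
  A^-4 * (6*d^3) = -6*A^2 - 18*A^-2 - 18*A^-6 - 6*A^-10
  A^-6 * (d^4) = A^2 + 4*A^-2 + 6*A^-6 + 4*A^-10 + A^-14
Summing the groups: <K> = A^10 - A^6 + 2*A^2 - 2*A^-2 + 2*A^-6 - 2*A^-10 + A^-14
Normalise by the writhe: (-A^3)^(-w) = (-A^3)^(-2) = A^-6, so f(A) = A^-6 * <K> = A^4 - 1 + 2*A^-4 - 2*A^-8 + 2*A^-12 - 2*A^-16 + A^-20.
Substitute A = t^(-1/4), i.e. A^e → t^(-e/4): V(t) = t^5 - 2*t^4 + 2*t^3 - 2*t^2 + 2*t - 1 + t^-1

Answer: t^5 - 2*t^4 + 2*t^3 - 2*t^2 + 2*t - 1 + t^-1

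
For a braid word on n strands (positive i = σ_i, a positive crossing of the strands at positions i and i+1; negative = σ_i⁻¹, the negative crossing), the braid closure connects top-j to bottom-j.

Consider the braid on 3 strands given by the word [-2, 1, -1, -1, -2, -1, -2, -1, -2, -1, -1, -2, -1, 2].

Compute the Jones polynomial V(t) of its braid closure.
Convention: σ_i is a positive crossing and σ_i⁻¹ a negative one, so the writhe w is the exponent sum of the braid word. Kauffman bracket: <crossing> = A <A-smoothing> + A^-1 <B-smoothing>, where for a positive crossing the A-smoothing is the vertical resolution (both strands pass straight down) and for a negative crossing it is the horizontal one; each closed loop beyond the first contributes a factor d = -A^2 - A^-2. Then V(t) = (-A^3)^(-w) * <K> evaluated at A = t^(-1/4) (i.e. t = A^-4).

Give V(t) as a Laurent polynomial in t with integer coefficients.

The presented braid s2^-1 s1 s1^-1 s1^-1 s2^-1 s1^-1 s2^-1 s1^-1 s2^-1 s1^-1 s1^-1 s2^-1 s1^-1 s2 on 3 strands reduces by inverse Markov moves (closure unchanged at each step):
  Deconjugate: the word is γ·β·γ⁻¹ with γ = s2^-1 s1 (prefix) and γ⁻¹ = s1^-1 s2 (suffix); strip both.
Reduced to β = s1^-1 s1^-1 s2^-1 s1^-1 s2^-1 s1^-1 s2^-1 s1^-1 s1^-1 s2^-1 on 3 strands, 10 crossings.
Compute on β:
Braid: s1^-1 s1^-1 s2^-1 s1^-1 s2^-1 s1^-1 s2^-1 s1^-1 s1^-1 s2^-1 on 3 strands, 10 crossings.
Writhe w = (#positive) - (#negative) = 0 - 10 = -10.
Computing the Kauffman bracket via state sum. There are 2^10 = 1024 states.
Smooth each crossing (0=||, 1=⌣⌢); contribution A^(Σ sign_k(1-2s_k)) * d^(L-1).
Tabulate the states by total A-exponent and number of loops L (A-exp: L × count):
  A^10: L=3 ×1
  A^8: L=2 ×4, L=4 ×6
  A^6: L=1 ×4, L=3 ×30, L=5 ×11
  A^4: L=2 ×48, L=4 ×65, L=6 ×7
  A^2: L=1 ×24, L=3 ×140, L=5 ×45, L=7 ×1
  A^0: L=2 ×129, L=4 ×117, L=6 ×6
  A^-2: L=1 ×43, L=3 ×151, L=5 ×16
  A^-4: L=2 ×96, L=4 ×24
  A^-6: L=1 ×24, L=3 ×21
  A^-8: L=2 ×10
  A^-10: L=3 ×1
Each group contributes A^e * Σ count * d^(L-1):
Powers of d = -A^2 - A^-2: d^2 = A^4 + 2 + A^-4; d^3 = -A^6 - 3*A^2 - 3*A^-2 - A^-6; d^4 = A^8 + 4*A^4 + 6 + 4*A^-4 + A^-8; d^5 = -A^10 - 5*A^6 - 10*A^2 - 10*A^-2 - 5*A^-6 - A^-10; d^6 = A^12 + 6*A^8 + 15*A^4 + 20 + 15*A^-4 + 6*A^-8 + A^-12.
  A^10 * (d^2) = A^14 + 2*A^10 + A^6
  A^8 * (4*d + 6*d^3) = -6*A^14 - 22*A^10 - 22*A^6 - 6*A^2
  A^6 * (4 + 30*d^2 + 11*d^4) = 11*A^14 + 74*A^10 + 130*A^6 + 74*A^2 + 11*A^-2
  A^4 * (48*d + 65*d^3 + 7*d^5) = -7*A^14 - 100*A^10 - 313*A^6 - 313*A^2 - 100*A^-2 - 7*A^-6
  A^2 * (24 + 140*d^2 + 45*d^4 + d^6) = A^14 + 51*A^10 + 335*A^6 + 594*A^2 + 335*A^-2 + 51*A^-6 + A^-10
  A^0 * (129*d + 117*d^3 + 6*d^5) = -6*A^10 - 147*A^6 - 540*A^2 - 540*A^-2 - 147*A^-6 - 6*A^-10
  A^-2 * (43 + 151*d^2 + 16*d^4) = 16*A^6 + 215*A^2 + 441*A^-2 + 215*A^-6 + 16*A^-10
  A^-4 * (96*d + 24*d^3) = -24*A^2 - 168*A^-2 - 168*A^-6 - 24*A^-10
  A^-6 * (24 + 21*d^2) = 21*A^-2 + 66*A^-6 + 21*A^-10
  A^-8 * (10*d) = -10*A^-6 - 10*A^-10
  A^-10 * (d^2) = A^-6 + 2*A^-10 + A^-14
Summing the groups: <K> = -A^10 + A^-6 + A^-14
Normalise by the writhe: (-A^3)^(-w) = (-A^3)^(10) = A^30, so f(A) = A^30 * <K> = -A^40 + A^24 + A^16.
Substitute A = t^(-1/4), i.e. A^e → t^(-e/4): V(t) = t^-4 + t^-6 - t^-10

Answer: t^-4 + t^-6 - t^-10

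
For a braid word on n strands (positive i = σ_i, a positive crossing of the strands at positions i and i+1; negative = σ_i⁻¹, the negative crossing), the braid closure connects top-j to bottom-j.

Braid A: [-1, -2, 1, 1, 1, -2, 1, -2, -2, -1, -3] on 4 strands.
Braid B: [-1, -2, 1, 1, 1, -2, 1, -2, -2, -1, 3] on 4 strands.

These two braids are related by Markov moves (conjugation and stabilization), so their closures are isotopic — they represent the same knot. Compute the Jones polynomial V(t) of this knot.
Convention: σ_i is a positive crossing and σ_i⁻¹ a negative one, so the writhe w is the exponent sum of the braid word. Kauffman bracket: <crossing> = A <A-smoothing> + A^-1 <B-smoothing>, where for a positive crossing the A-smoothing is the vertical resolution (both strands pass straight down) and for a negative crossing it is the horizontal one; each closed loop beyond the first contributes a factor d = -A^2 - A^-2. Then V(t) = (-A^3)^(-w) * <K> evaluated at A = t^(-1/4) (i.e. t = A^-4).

t^2 - 2*t + 3 - 3*t^-1 + 4*t^-2 - 3*t^-3 + 2*t^-4 - 2*t^-5 + t^-6

Derivation:
Markov-equivalent braids have isotopic closures, hence identical knot invariants. Strip the Markov moves from each word to reach a common short braid β, then compute V(t) once on β.
Braid A: s1^-1 s2^-1 s1 s1 s1 s2^-1 s1 s2^-1 s2^-1 s1^-1 s3^-1 on 4 strands reduces by inverse Markov moves (closure unchanged at each step):
  Destabilize: the word has the form β·s3^-1 where s3^-1 occurs only as the final letter (β ∈ B_3); drop it and the last strand → 3 strands.
Reduced to β = s1^-1 s2^-1 s1 s1 s1 s2^-1 s1 s2^-1 s2^-1 s1^-1 on 3 strands, 10 crossings.
Braid B: s1^-1 s2^-1 s1 s1 s1 s2^-1 s1 s2^-1 s2^-1 s1^-1 s3 on 4 strands reduces by inverse Markov moves (closure unchanged at each step):
  Destabilize: the word has the form β·s3 where s3 occurs only as the final letter (β ∈ B_3); drop it and the last strand → 3 strands.
Reduced to β = s1^-1 s2^-1 s1 s1 s1 s2^-1 s1 s2^-1 s2^-1 s1^-1 on 3 strands, 10 crossings.
Both give the same β = s1^-1 s2^-1 s1 s1 s1 s2^-1 s1 s2^-1 s2^-1 s1^-1 on 3 strands, so one state sum suffices:
Braid: s1^-1 s2^-1 s1 s1 s1 s2^-1 s1 s2^-1 s2^-1 s1^-1 on 3 strands, 10 crossings.
Writhe w = (#positive) - (#negative) = 4 - 6 = -2.
Enumerate smoothing states for the bracket polynomial. There are 2^10 = 1024 states.
Each crossing splits two ways (0=vertical, 1=horizontal). The state's weight is A^(#A-smoothings - #B-smoothings) * d^(loops - 1).
Tabulate the states by total A-exponent and number of loops L (A-exp: L × count):
  A^10: L=5 ×1
  A^8: L=4 ×10
  A^6: L=3 ×38, L=5 ×7
  A^4: L=2 ×67, L=4 ×49, L=6 ×4
  A^2: L=1 ×46, L=3 ×130, L=5 ×33, L=7 ×1
  A^0: L=2 ×131, L=4 ×110, L=6 ×11
  A^-2: L=1 ×25, L=3 ×133, L=5 ×51, L=7 ×1
  A^-4: L=2 ×37, L=4 ×72, L=6 ×11
  A^-6: L=3 ×25, L=5 ×19, L=7 ×1
  A^-8: L=4 ×8, L=6 ×2
  A^-10: L=5 ×1
Each group contributes A^e * Σ count * d^(L-1):
Powers of d = -A^2 - A^-2: d^2 = A^4 + 2 + A^-4; d^3 = -A^6 - 3*A^2 - 3*A^-2 - A^-6; d^4 = A^8 + 4*A^4 + 6 + 4*A^-4 + A^-8; d^5 = -A^10 - 5*A^6 - 10*A^2 - 10*A^-2 - 5*A^-6 - A^-10; d^6 = A^12 + 6*A^8 + 15*A^4 + 20 + 15*A^-4 + 6*A^-8 + A^-12.
  A^10 * (d^4) = A^18 + 4*A^14 + 6*A^10 + 4*A^6 + A^2
  A^8 * (10*d^3) = -10*A^14 - 30*A^10 - 30*A^6 - 10*A^2
  A^6 * (38*d^2 + 7*d^4) = 7*A^14 + 66*A^10 + 118*A^6 + 66*A^2 + 7*A^-2
  A^4 * (67*d + 49*d^3 + 4*d^5) = -4*A^14 - 69*A^10 - 254*A^6 - 254*A^2 - 69*A^-2 - 4*A^-6
  A^2 * (46 + 130*d^2 + 33*d^4 + d^6) = A^14 + 39*A^10 + 277*A^6 + 524*A^2 + 277*A^-2 + 39*A^-6 + A^-10
  A^0 * (131*d + 110*d^3 + 11*d^5) = -11*A^10 - 165*A^6 - 571*A^2 - 571*A^-2 - 165*A^-6 - 11*A^-10
  A^-2 * (25 + 133*d^2 + 51*d^4 + d^6) = A^10 + 57*A^6 + 352*A^2 + 617*A^-2 + 352*A^-6 + 57*A^-10 + A^-14
  A^-4 * (37*d + 72*d^3 + 11*d^5) = -11*A^6 - 127*A^2 - 363*A^-2 - 363*A^-6 - 127*A^-10 - 11*A^-14
  A^-6 * (25*d^2 + 19*d^4 + d^6) = A^6 + 25*A^2 + 116*A^-2 + 184*A^-6 + 116*A^-10 + 25*A^-14 + A^-18
  A^-8 * (8*d^3 + 2*d^5) = -2*A^2 - 18*A^-2 - 44*A^-6 - 44*A^-10 - 18*A^-14 - 2*A^-18
  A^-10 * (d^4) = A^-2 + 4*A^-6 + 6*A^-10 + 4*A^-14 + A^-18
Summing the groups: <K> = A^18 - 2*A^14 + 2*A^10 - 3*A^6 + 4*A^2 - 3*A^-2 + 3*A^-6 - 2*A^-10 + A^-14
Normalise by the writhe: (-A^3)^(-w) = (-A^3)^(2) = A^6, so f(A) = A^6 * <K> = A^24 - 2*A^20 + 2*A^16 - 3*A^12 + 4*A^8 - 3*A^4 + 3 - 2*A^-4 + A^-8.
Substitute A = t^(-1/4), i.e. A^e → t^(-e/4): V(t) = t^2 - 2*t + 3 - 3*t^-1 + 4*t^-2 - 3*t^-3 + 2*t^-4 - 2*t^-5 + t^-6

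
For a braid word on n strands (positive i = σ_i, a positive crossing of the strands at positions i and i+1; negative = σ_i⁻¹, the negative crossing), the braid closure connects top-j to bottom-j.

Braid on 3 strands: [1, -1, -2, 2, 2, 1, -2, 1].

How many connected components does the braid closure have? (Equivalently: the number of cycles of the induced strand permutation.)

Track the strand permutation on 3 strands, starting from identity.
  step 1: s1 swaps positions 1,2 -> [2 1 3]
  step 2: s1^-1 swaps positions 1,2 -> [1 2 3]
  step 3: s2^-1 swaps positions 2,3 -> [1 3 2]
  step 4: s2 swaps positions 2,3 -> [1 2 3]
  step 5: s2 swaps positions 2,3 -> [1 3 2]
  step 6: s1 swaps positions 1,2 -> [3 1 2]
  step 7: s2^-1 swaps positions 2,3 -> [3 2 1]
  step 8: s1 swaps positions 1,2 -> [2 3 1]
Final permutation (position -> original strand): [2 3 1]
Closure components = cycle count of this permutation = 1.

Answer: 1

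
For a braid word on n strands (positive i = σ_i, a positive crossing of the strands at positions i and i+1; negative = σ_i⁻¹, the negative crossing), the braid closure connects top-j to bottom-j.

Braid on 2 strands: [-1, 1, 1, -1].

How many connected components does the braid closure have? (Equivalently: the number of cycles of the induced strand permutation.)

Track the strand permutation on 2 strands, starting from identity.
  step 1: s1^-1 swaps positions 1,2 -> [2 1]
  step 2: s1 swaps positions 1,2 -> [1 2]
  step 3: s1 swaps positions 1,2 -> [2 1]
  step 4: s1^-1 swaps positions 1,2 -> [1 2]
Final permutation (position -> original strand): [1 2]
Closure components = cycle count of this permutation = 2.

Answer: 2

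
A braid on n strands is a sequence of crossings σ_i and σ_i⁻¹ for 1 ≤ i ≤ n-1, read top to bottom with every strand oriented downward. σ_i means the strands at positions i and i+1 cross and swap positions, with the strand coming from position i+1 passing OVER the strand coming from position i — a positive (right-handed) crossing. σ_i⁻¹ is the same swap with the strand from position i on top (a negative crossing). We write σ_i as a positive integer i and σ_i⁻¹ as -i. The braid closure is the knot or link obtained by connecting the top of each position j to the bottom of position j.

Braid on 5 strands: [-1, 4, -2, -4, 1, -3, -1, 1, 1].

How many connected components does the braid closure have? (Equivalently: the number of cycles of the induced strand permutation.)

Track the strand permutation on 5 strands, starting from identity.
  step 1: s1^-1 swaps positions 1,2 -> [2 1 3 4 5]
  step 2: s4 swaps positions 4,5 -> [2 1 3 5 4]
  step 3: s2^-1 swaps positions 2,3 -> [2 3 1 5 4]
  step 4: s4^-1 swaps positions 4,5 -> [2 3 1 4 5]
  step 5: s1 swaps positions 1,2 -> [3 2 1 4 5]
  step 6: s3^-1 swaps positions 3,4 -> [3 2 4 1 5]
  step 7: s1^-1 swaps positions 1,2 -> [2 3 4 1 5]
  step 8: s1 swaps positions 1,2 -> [3 2 4 1 5]
  step 9: s1 swaps positions 1,2 -> [2 3 4 1 5]
Final permutation (position -> original strand): [2 3 4 1 5]
Closure components = cycle count of this permutation = 2.

Answer: 2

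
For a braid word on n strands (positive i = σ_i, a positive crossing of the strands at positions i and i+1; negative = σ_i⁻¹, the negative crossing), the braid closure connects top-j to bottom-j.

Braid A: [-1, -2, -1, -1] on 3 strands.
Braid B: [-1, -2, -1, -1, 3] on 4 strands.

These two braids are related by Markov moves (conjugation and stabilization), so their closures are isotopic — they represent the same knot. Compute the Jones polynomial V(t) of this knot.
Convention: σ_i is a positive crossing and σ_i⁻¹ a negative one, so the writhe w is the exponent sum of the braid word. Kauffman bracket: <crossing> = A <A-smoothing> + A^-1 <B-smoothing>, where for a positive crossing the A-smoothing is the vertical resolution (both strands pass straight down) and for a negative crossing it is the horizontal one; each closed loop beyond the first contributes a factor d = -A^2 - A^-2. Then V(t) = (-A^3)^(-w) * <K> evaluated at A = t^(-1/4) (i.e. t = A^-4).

Markov-equivalent braids have isotopic closures, hence identical knot invariants. Strip the Markov moves from each word to reach a common short braid β, then compute V(t) once on β.
Braid A: s1^-1 s2^-1 s1^-1 s1^-1 on 3 strands has no conjugating prefix/suffix or stabilization to strip; take β = s1^-1 s2^-1 s1^-1 s1^-1.
Braid B: s1^-1 s2^-1 s1^-1 s1^-1 s3 on 4 strands reduces by inverse Markov moves (closure unchanged at each step):
  Destabilize: the word has the form β·s3 where s3 occurs only as the final letter (β ∈ B_3); drop it and the last strand → 3 strands.
Reduced to β = s1^-1 s2^-1 s1^-1 s1^-1 on 3 strands, 4 crossings.
Both give the same β = s1^-1 s2^-1 s1^-1 s1^-1 on 3 strands, so one state sum suffices:
Braid: s1^-1 s2^-1 s1^-1 s1^-1 on 3 strands, 4 crossings.
Writhe w = (#positive) - (#negative) = 0 - 4 = -4.
Enumerate smoothing states for the bracket polynomial. There are 2^4 = 16 states.
Smooth each crossing (0=||, 1=⌣⌢); contribution A^(Σ sign_k(1-2s_k)) * d^(L-1).
  state 0000: A-exp=-4, loops=3, term = A^-4 * d^2
  state 0001: A-exp=-2, loops=2, term = A^-2 * d^1
  state 0010: A-exp=-2, loops=2, term = A^-2 * d^1
  state 0011: A-exp=+0, loops=3, term = A^0 * d^2
  state 0100: A-exp=-2, loops=2, term = A^-2 * d^1
  state 0101: A-exp=+0, loops=1, term = A^0 * d^0
  state 0110: A-exp=+0, loops=1, term = A^0 * d^0
  state 0111: A-exp=+2, loops=2, term = A^2 * d^1
  state 1000: A-exp=-2, loops=2, term = A^-2 * d^1
  state 1001: A-exp=+0, loops=3, term = A^0 * d^2
  state 1010: A-exp=+0, loops=3, term = A^0 * d^2
  state 1011: A-exp=+2, loops=4, term = A^2 * d^3
  state 1100: A-exp=+0, loops=1, term = A^0 * d^0
  state 1101: A-exp=+2, loops=2, term = A^2 * d^1
  state 1110: A-exp=+2, loops=2, term = A^2 * d^1
  state 1111: A-exp=+4, loops=3, term = A^4 * d^2
Collect the terms by A-exponent (count of states per loop number):
Powers of d = -A^2 - A^-2: d^2 = A^4 + 2 + A^-4; d^3 = -A^6 - 3*A^2 - 3*A^-2 - A^-6.
  A^4 * (d^2) = A^8 + 2*A^4 + 1
  A^2 * (3*d + d^3) = -A^8 - 6*A^4 - 6 - A^-4
  A^0 * (3 + 3*d^2) = 3*A^4 + 9 + 3*A^-4
  A^-2 * (4*d) = -4 - 4*A^-4
  A^-4 * (d^2) = 1 + 2*A^-4 + A^-8
Summing the groups: <K> = -A^4 + 1 + A^-8
Normalise by the writhe: (-A^3)^(-w) = (-A^3)^(4) = A^12, so f(A) = A^12 * <K> = -A^16 + A^12 + A^4.
Substitute A = t^(-1/4), i.e. A^e → t^(-e/4): V(t) = t^-1 + t^-3 - t^-4

Answer: t^-1 + t^-3 - t^-4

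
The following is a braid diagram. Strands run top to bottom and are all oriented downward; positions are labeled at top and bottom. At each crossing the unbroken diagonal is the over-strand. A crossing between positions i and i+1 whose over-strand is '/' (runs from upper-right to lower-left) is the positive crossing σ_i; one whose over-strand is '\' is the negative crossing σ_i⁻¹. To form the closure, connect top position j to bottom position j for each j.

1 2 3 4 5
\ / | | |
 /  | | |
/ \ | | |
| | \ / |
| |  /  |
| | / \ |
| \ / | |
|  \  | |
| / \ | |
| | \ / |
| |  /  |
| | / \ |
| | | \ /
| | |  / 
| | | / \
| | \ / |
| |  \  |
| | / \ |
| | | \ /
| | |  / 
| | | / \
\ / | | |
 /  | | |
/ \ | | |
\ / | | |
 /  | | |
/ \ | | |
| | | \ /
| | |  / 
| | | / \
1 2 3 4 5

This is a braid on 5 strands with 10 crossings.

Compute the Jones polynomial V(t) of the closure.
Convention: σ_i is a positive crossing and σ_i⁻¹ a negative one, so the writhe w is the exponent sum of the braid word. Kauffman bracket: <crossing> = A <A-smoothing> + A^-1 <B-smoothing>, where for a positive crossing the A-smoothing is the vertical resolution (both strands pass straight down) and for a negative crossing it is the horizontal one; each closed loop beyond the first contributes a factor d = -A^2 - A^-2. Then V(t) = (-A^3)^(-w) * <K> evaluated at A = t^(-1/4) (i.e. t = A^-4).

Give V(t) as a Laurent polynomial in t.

t^10 - 2*t^9 + 2*t^8 - 4*t^7 + 4*t^6 - 3*t^5 + 3*t^4 - t^3 + t^2

Derivation:
Reading the diagram top to bottom ('/'-over between positions i,i+1 = s_i, '\'-over = s_i^-1): braid word = s1 s3 s2^-1 s3 s4 s3^-1 s4 s1 s1 s4.
Braid: s1 s3 s2^-1 s3 s4 s3^-1 s4 s1 s1 s4 on 5 strands, 10 crossings.
Writhe w = (#positive) - (#negative) = 8 - 2 = 6.
State-sum expansion of <K>. There are 2^10 = 1024 states.
Each crossing splits two ways (0=vertical, 1=horizontal). The state's weight is A^(#A-smoothings - #B-smoothings) * d^(loops - 1).
Tabulate the states by total A-exponent and number of loops L (A-exp: L × count):
  A^10: L=3 ×1
  A^8: L=2 ×6, L=4 ×4
  A^6: L=1 ×9, L=3 ×32, L=5 ×4
  A^4: L=2 ×70, L=4 ×49, L=6 ×1
  A^2: L=1 ×30, L=3 ×149, L=5 ×31
  A^0: L=2 ×99, L=4 ×144, L=6 ×9
  A^-2: L=3 ×136, L=5 ×73, L=7 ×1
  A^-4: L=4 ×101, L=6 ×19
  A^-6: L=5 ×43, L=7 ×2
  A^-8: L=6 ×10
  A^-10: L=7 ×1
Each group contributes A^e * Σ count * d^(L-1):
Powers of d = -A^2 - A^-2: d^2 = A^4 + 2 + A^-4; d^3 = -A^6 - 3*A^2 - 3*A^-2 - A^-6; d^4 = A^8 + 4*A^4 + 6 + 4*A^-4 + A^-8; d^5 = -A^10 - 5*A^6 - 10*A^2 - 10*A^-2 - 5*A^-6 - A^-10; d^6 = A^12 + 6*A^8 + 15*A^4 + 20 + 15*A^-4 + 6*A^-8 + A^-12.
  A^10 * (d^2) = A^14 + 2*A^10 + A^6
  A^8 * (6*d + 4*d^3) = -4*A^14 - 18*A^10 - 18*A^6 - 4*A^2
  A^6 * (9 + 32*d^2 + 4*d^4) = 4*A^14 + 48*A^10 + 97*A^6 + 48*A^2 + 4*A^-2
  A^4 * (70*d + 49*d^3 + d^5) = -A^14 - 54*A^10 - 227*A^6 - 227*A^2 - 54*A^-2 - A^-6
  A^2 * (30 + 149*d^2 + 31*d^4) = 31*A^10 + 273*A^6 + 514*A^2 + 273*A^-2 + 31*A^-6
  A^0 * (99*d + 144*d^3 + 9*d^5) = -9*A^10 - 189*A^6 - 621*A^2 - 621*A^-2 - 189*A^-6 - 9*A^-10
  A^-2 * (136*d^2 + 73*d^4 + d^6) = A^10 + 79*A^6 + 443*A^2 + 730*A^-2 + 443*A^-6 + 79*A^-10 + A^-14
  A^-4 * (101*d^3 + 19*d^5) = -19*A^6 - 196*A^2 - 493*A^-2 - 493*A^-6 - 196*A^-10 - 19*A^-14
  A^-6 * (43*d^4 + 2*d^6) = 2*A^6 + 55*A^2 + 202*A^-2 + 298*A^-6 + 202*A^-10 + 55*A^-14 + 2*A^-18
  A^-8 * (10*d^5) = -10*A^2 - 50*A^-2 - 100*A^-6 - 100*A^-10 - 50*A^-14 - 10*A^-18
  A^-10 * (d^6) = A^2 + 6*A^-2 + 15*A^-6 + 20*A^-10 + 15*A^-14 + 6*A^-18 + A^-22
Summing the groups: <K> = A^10 - A^6 + 3*A^2 - 3*A^-2 + 4*A^-6 - 4*A^-10 + 2*A^-14 - 2*A^-18 + A^-22
Normalise by the writhe: (-A^3)^(-w) = (-A^3)^(-6) = A^-18, so f(A) = A^-18 * <K> = A^-8 - A^-12 + 3*A^-16 - 3*A^-20 + 4*A^-24 - 4*A^-28 + 2*A^-32 - 2*A^-36 + A^-40.
Substitute A = t^(-1/4), i.e. A^e → t^(-e/4): V(t) = t^10 - 2*t^9 + 2*t^8 - 4*t^7 + 4*t^6 - 3*t^5 + 3*t^4 - t^3 + t^2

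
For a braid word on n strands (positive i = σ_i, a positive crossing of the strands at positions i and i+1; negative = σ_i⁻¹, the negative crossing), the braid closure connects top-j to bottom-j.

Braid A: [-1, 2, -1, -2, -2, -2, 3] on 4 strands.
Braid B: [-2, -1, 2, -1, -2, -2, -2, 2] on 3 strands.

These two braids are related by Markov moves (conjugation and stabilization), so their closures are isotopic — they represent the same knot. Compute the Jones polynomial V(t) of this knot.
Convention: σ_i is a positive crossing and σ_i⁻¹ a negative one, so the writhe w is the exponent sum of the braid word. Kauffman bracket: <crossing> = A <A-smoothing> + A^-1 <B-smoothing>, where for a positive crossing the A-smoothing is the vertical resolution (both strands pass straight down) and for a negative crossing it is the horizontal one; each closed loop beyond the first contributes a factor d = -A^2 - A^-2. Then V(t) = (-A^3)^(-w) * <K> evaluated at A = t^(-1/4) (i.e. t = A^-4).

Markov-equivalent braids have isotopic closures, hence identical knot invariants. Strip the Markov moves from each word to reach a common short braid β, then compute V(t) once on β.
Braid A: s1^-1 s2 s1^-1 s2^-1 s2^-1 s2^-1 s3 on 4 strands reduces by inverse Markov moves (closure unchanged at each step):
  Destabilize: the word has the form β·s3 where s3 occurs only as the final letter (β ∈ B_3); drop it and the last strand → 3 strands.
Reduced to β = s1^-1 s2 s1^-1 s2^-1 s2^-1 s2^-1 on 3 strands, 6 crossings.
Braid B: s2^-1 s1^-1 s2 s1^-1 s2^-1 s2^-1 s2^-1 s2 on 3 strands reduces by inverse Markov moves (closure unchanged at each step):
  Deconjugate: the word is γ·β·γ⁻¹ with γ = s2^-1 (prefix) and γ⁻¹ = s2 (suffix); strip both.
Reduced to β = s1^-1 s2 s1^-1 s2^-1 s2^-1 s2^-1 on 3 strands, 6 crossings.
Both give the same β = s1^-1 s2 s1^-1 s2^-1 s2^-1 s2^-1 on 3 strands, so one state sum suffices:
Braid: s1^-1 s2 s1^-1 s2^-1 s2^-1 s2^-1 on 3 strands, 6 crossings.
Writhe w = (#positive) - (#negative) = 1 - 5 = -4.
Enumerate smoothing states for the bracket polynomial. There are 2^6 = 64 states.
Smooth each crossing (0=||, 1=⌣⌢); contribution A^(Σ sign_k(1-2s_k)) * d^(L-1).
Tabulate the states by total A-exponent and number of loops L (A-exp: L × count):
  A^6: L=4 ×1
  A^4: L=3 ×6
  A^2: L=2 ×12, L=4 ×3
  A^0: L=1 ×9, L=3 ×10, L=5 ×1
  A^-2: L=2 ×12, L=4 ×3
  A^-4: L=1 ×2, L=3 ×4
  A^-6: L=2 ×1
Each group contributes A^e * Σ count * d^(L-1):
Powers of d = -A^2 - A^-2: d^2 = A^4 + 2 + A^-4; d^3 = -A^6 - 3*A^2 - 3*A^-2 - A^-6; d^4 = A^8 + 4*A^4 + 6 + 4*A^-4 + A^-8.
  A^6 * (d^3) = -A^12 - 3*A^8 - 3*A^4 - 1
  A^4 * (6*d^2) = 6*A^8 + 12*A^4 + 6
  A^2 * (12*d + 3*d^3) = -3*A^8 - 21*A^4 - 21 - 3*A^-4
  A^0 * (9 + 10*d^2 + d^4) = A^8 + 14*A^4 + 35 + 14*A^-4 + A^-8
  A^-2 * (12*d + 3*d^3) = -3*A^4 - 21 - 21*A^-4 - 3*A^-8
  A^-4 * (2 + 4*d^2) = 4 + 10*A^-4 + 4*A^-8
  A^-6 * (d) = -A^-4 - A^-8
Summing the groups: <K> = -A^12 + A^8 - A^4 + 2 - A^-4 + A^-8
Normalise by the writhe: (-A^3)^(-w) = (-A^3)^(4) = A^12, so f(A) = A^12 * <K> = -A^24 + A^20 - A^16 + 2*A^12 - A^8 + A^4.
Substitute A = t^(-1/4), i.e. A^e → t^(-e/4): V(t) = t^-1 - t^-2 + 2*t^-3 - t^-4 + t^-5 - t^-6

Answer: t^-1 - t^-2 + 2*t^-3 - t^-4 + t^-5 - t^-6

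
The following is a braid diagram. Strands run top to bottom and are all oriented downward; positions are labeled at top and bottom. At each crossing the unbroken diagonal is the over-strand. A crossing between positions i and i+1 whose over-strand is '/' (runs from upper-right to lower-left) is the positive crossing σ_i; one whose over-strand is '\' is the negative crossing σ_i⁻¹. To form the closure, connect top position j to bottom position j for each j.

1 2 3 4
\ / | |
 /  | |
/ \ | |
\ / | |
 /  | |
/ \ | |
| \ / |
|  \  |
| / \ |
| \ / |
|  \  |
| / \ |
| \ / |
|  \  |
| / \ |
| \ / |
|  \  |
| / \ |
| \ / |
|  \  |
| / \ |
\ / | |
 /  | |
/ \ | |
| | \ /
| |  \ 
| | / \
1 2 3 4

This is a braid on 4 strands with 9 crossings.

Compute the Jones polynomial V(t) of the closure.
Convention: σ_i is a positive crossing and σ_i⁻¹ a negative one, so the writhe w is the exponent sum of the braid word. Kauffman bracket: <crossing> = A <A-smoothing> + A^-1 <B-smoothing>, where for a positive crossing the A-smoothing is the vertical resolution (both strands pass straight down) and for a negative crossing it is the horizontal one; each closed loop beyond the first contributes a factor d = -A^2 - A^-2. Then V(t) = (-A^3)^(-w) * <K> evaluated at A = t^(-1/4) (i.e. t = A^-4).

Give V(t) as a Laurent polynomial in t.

-t^2 + t - 1 + 3*t^-1 - 2*t^-2 + 3*t^-3 - 2*t^-4 + t^-5 - t^-6

Derivation:
Reading the diagram top to bottom ('/'-over between positions i,i+1 = s_i, '\'-over = s_i^-1): braid word = s1 s1 s2^-1 s2^-1 s2^-1 s2^-1 s2^-1 s1 s3^-1.
The presented braid s1 s1 s2^-1 s2^-1 s2^-1 s2^-1 s2^-1 s1 s3^-1 on 4 strands reduces by inverse Markov moves (closure unchanged at each step):
  Destabilize: the word has the form β·s3^-1 where s3^-1 occurs only as the final letter (β ∈ B_3); drop it and the last strand → 3 strands.
Reduced to β = s1 s1 s2^-1 s2^-1 s2^-1 s2^-1 s2^-1 s1 on 3 strands, 8 crossings.
Compute on β:
Braid: s1 s1 s2^-1 s2^-1 s2^-1 s2^-1 s2^-1 s1 on 3 strands, 8 crossings.
Writhe w = (#positive) - (#negative) = 3 - 5 = -2.
State-sum expansion of <K>. There are 2^8 = 256 states.
Each crossing splits two ways (0=vertical, 1=horizontal). The state's weight is A^(#A-smoothings - #B-smoothings) * d^(loops - 1).
Tabulate the states by total A-exponent and number of loops L (A-exp: L × count):
  A^8: L=6 ×1
  A^6: L=5 ×8
  A^4: L=4 ×25, L=6 ×3
  A^2: L=3 ×40, L=5 ×15, L=7 ×1
  A^0: L=2 ×35, L=4 ×30, L=6 ×5
  A^-2: L=1 ×15, L=3 ×31, L=5 ×10
  A^-4: L=2 ×18, L=4 ×10
  A^-6: L=3 ×8
  A^-8: L=4 ×1
Each group contributes A^e * Σ count * d^(L-1):
Powers of d = -A^2 - A^-2: d^2 = A^4 + 2 + A^-4; d^3 = -A^6 - 3*A^2 - 3*A^-2 - A^-6; d^4 = A^8 + 4*A^4 + 6 + 4*A^-4 + A^-8; d^5 = -A^10 - 5*A^6 - 10*A^2 - 10*A^-2 - 5*A^-6 - A^-10; d^6 = A^12 + 6*A^8 + 15*A^4 + 20 + 15*A^-4 + 6*A^-8 + A^-12.
  A^8 * (d^5) = -A^18 - 5*A^14 - 10*A^10 - 10*A^6 - 5*A^2 - A^-2
  A^6 * (8*d^4) = 8*A^14 + 32*A^10 + 48*A^6 + 32*A^2 + 8*A^-2
  A^4 * (25*d^3 + 3*d^5) = -3*A^14 - 40*A^10 - 105*A^6 - 105*A^2 - 40*A^-2 - 3*A^-6
  A^2 * (40*d^2 + 15*d^4 + d^6) = A^14 + 21*A^10 + 115*A^6 + 190*A^2 + 115*A^-2 + 21*A^-6 + A^-10
  A^0 * (35*d + 30*d^3 + 5*d^5) = -5*A^10 - 55*A^6 - 175*A^2 - 175*A^-2 - 55*A^-6 - 5*A^-10
  A^-2 * (15 + 31*d^2 + 10*d^4) = 10*A^6 + 71*A^2 + 137*A^-2 + 71*A^-6 + 10*A^-10
  A^-4 * (18*d + 10*d^3) = -10*A^2 - 48*A^-2 - 48*A^-6 - 10*A^-10
  A^-6 * (8*d^2) = 8*A^-2 + 16*A^-6 + 8*A^-10
  A^-8 * (d^3) = -A^-2 - 3*A^-6 - 3*A^-10 - A^-14
Summing the groups: <K> = -A^18 + A^14 - 2*A^10 + 3*A^6 - 2*A^2 + 3*A^-2 - A^-6 + A^-10 - A^-14
Normalise by the writhe: (-A^3)^(-w) = (-A^3)^(2) = A^6, so f(A) = A^6 * <K> = -A^24 + A^20 - 2*A^16 + 3*A^12 - 2*A^8 + 3*A^4 - 1 + A^-4 - A^-8.
Substitute A = t^(-1/4), i.e. A^e → t^(-e/4): V(t) = -t^2 + t - 1 + 3*t^-1 - 2*t^-2 + 3*t^-3 - 2*t^-4 + t^-5 - t^-6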